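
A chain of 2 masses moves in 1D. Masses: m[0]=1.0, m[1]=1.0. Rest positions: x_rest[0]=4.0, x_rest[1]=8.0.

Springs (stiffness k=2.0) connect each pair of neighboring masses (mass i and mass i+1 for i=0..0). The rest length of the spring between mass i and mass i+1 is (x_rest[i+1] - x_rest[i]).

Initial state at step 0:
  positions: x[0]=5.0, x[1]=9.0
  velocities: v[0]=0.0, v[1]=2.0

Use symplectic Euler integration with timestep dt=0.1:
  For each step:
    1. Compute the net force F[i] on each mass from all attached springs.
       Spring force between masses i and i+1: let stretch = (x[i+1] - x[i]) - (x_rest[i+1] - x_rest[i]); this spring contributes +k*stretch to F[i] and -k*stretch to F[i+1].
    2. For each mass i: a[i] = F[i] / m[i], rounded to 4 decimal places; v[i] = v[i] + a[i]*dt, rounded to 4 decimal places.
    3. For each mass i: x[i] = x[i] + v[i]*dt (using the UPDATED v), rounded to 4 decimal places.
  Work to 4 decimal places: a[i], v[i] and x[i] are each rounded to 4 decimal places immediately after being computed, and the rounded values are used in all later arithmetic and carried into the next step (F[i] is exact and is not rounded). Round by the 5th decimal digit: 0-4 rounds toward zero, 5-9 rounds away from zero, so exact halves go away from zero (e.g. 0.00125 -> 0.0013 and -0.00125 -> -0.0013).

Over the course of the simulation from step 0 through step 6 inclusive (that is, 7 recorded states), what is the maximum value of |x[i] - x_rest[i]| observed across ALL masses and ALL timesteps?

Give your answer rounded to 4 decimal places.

Step 0: x=[5.0000 9.0000] v=[0.0000 2.0000]
Step 1: x=[5.0000 9.2000] v=[0.0000 2.0000]
Step 2: x=[5.0040 9.3960] v=[0.0400 1.9600]
Step 3: x=[5.0158 9.5842] v=[0.1184 1.8816]
Step 4: x=[5.0390 9.7610] v=[0.2321 1.7679]
Step 5: x=[5.0767 9.9234] v=[0.3765 1.6235]
Step 6: x=[5.1313 10.0688] v=[0.5458 1.4542]
Max displacement = 2.0688

Answer: 2.0688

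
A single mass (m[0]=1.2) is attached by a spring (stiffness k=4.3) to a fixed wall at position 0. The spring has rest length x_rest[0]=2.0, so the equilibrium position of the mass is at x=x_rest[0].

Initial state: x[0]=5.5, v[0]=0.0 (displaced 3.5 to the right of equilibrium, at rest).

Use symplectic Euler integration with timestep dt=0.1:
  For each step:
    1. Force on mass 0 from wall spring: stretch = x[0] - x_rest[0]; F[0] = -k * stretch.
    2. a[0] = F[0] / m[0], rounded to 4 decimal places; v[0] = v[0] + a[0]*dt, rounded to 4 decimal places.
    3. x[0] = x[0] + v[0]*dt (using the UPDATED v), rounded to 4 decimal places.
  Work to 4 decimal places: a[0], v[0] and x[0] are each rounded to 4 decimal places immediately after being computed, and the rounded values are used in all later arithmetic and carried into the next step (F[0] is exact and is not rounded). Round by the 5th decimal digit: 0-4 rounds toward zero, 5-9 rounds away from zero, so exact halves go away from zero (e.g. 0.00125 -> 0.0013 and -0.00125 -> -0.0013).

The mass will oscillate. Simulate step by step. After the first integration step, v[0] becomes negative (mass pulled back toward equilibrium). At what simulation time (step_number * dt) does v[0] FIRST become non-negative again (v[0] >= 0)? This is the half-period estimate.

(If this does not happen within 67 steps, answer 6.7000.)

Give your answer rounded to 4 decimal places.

Step 0: x=[5.5000] v=[0.0000]
Step 1: x=[5.3746] v=[-1.2542]
Step 2: x=[5.1283] v=[-2.4634]
Step 3: x=[4.7699] v=[-3.5844]
Step 4: x=[4.3122] v=[-4.5770]
Step 5: x=[3.7717] v=[-5.4055]
Step 6: x=[3.1677] v=[-6.0404]
Step 7: x=[2.5218] v=[-6.4588]
Step 8: x=[1.8572] v=[-6.6458]
Step 9: x=[1.1977] v=[-6.5946]
Step 10: x=[0.5670] v=[-6.3071]
Step 11: x=[-0.0124] v=[-5.7936]
Step 12: x=[-0.5197] v=[-5.0725]
Step 13: x=[-0.9367] v=[-4.1696]
Step 14: x=[-1.2484] v=[-3.1173]
Step 15: x=[-1.4437] v=[-1.9533]
Step 16: x=[-1.5156] v=[-0.7193]
Step 17: x=[-1.4616] v=[0.5405]
First v>=0 after going negative at step 17, time=1.7000

Answer: 1.7000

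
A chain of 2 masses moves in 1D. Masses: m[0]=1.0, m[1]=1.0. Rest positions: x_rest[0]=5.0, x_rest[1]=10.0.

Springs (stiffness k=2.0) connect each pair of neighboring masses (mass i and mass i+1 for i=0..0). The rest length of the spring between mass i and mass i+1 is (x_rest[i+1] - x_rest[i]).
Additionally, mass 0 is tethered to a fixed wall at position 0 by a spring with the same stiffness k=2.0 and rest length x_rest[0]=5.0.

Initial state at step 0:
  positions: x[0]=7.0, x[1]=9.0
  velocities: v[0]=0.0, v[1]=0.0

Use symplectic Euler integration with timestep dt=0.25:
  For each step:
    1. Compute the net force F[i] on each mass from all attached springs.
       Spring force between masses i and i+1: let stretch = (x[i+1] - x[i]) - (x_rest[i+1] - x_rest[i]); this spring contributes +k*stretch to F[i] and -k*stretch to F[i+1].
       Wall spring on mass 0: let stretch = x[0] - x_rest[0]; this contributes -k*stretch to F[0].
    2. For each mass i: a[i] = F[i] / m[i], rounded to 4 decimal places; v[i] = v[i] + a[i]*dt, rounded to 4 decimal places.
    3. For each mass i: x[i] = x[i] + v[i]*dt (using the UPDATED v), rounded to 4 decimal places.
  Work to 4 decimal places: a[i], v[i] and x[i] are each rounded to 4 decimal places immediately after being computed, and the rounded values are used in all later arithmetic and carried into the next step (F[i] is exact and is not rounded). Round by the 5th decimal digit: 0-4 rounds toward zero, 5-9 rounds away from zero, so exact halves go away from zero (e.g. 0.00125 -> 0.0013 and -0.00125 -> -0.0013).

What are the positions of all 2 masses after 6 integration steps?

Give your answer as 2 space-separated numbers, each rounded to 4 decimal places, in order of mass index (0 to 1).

Answer: 3.4176 11.0130

Derivation:
Step 0: x=[7.0000 9.0000] v=[0.0000 0.0000]
Step 1: x=[6.3750 9.3750] v=[-2.5000 1.5000]
Step 2: x=[5.3281 10.0000] v=[-4.1875 2.5000]
Step 3: x=[4.1992 10.6660] v=[-4.5156 2.6641]
Step 4: x=[3.3538 11.1487] v=[-3.3818 1.9307]
Step 5: x=[3.0635 11.2820] v=[-1.1613 0.5333]
Step 6: x=[3.4176 11.0130] v=[1.4162 -1.0760]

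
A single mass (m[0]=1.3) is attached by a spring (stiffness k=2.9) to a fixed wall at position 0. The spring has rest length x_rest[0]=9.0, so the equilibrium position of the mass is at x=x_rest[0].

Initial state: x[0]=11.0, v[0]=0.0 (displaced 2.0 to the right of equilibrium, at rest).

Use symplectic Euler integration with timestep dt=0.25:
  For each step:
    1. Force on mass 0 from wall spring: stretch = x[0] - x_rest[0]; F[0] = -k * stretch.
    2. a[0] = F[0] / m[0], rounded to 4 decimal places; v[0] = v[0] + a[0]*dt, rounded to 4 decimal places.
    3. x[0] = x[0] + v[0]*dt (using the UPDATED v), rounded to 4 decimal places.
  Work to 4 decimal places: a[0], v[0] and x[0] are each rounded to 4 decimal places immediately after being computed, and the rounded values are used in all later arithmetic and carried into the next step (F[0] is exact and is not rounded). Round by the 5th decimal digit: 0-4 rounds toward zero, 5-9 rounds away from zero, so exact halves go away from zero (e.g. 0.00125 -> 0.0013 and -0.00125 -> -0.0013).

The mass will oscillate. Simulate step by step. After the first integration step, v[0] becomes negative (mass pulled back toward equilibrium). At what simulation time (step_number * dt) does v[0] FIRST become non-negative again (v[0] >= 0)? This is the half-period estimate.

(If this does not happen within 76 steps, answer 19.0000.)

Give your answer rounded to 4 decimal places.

Answer: 2.2500

Derivation:
Step 0: x=[11.0000] v=[0.0000]
Step 1: x=[10.7212] v=[-1.1154]
Step 2: x=[10.2024] v=[-2.0753]
Step 3: x=[9.5159] v=[-2.7459]
Step 4: x=[8.7575] v=[-3.0336]
Step 5: x=[8.0329] v=[-2.8984]
Step 6: x=[7.4431] v=[-2.3591]
Step 7: x=[7.0704] v=[-1.4908]
Step 8: x=[6.9667] v=[-0.4147]
Step 9: x=[7.1465] v=[0.7193]
First v>=0 after going negative at step 9, time=2.2500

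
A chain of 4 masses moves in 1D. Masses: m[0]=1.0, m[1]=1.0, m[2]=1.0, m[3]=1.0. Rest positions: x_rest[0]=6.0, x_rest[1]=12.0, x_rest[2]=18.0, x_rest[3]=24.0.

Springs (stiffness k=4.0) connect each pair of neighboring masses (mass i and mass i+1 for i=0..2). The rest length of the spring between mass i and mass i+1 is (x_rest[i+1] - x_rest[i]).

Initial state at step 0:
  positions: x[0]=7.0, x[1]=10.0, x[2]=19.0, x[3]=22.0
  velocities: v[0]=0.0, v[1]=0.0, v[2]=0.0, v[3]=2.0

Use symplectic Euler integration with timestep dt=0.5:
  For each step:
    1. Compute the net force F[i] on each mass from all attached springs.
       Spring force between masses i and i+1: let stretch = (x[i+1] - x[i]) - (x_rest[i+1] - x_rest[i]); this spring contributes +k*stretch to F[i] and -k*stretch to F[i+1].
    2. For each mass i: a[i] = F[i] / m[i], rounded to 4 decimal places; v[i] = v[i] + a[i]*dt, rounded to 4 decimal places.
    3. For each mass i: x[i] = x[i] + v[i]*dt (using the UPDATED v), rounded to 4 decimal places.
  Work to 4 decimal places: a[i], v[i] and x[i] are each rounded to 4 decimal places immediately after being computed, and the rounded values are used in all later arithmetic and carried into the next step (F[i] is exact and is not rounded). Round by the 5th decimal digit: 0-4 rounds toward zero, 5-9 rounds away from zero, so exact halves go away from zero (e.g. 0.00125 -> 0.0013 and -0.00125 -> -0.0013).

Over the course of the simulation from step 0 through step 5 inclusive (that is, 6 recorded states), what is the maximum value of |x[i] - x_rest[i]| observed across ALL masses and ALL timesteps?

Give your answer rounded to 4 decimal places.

Answer: 5.0000

Derivation:
Step 0: x=[7.0000 10.0000 19.0000 22.0000] v=[0.0000 0.0000 0.0000 2.0000]
Step 1: x=[4.0000 16.0000 13.0000 26.0000] v=[-6.0000 12.0000 -12.0000 8.0000]
Step 2: x=[7.0000 7.0000 23.0000 23.0000] v=[6.0000 -18.0000 20.0000 -6.0000]
Step 3: x=[4.0000 14.0000 17.0000 26.0000] v=[-6.0000 14.0000 -12.0000 6.0000]
Step 4: x=[5.0000 14.0000 17.0000 26.0000] v=[2.0000 0.0000 0.0000 0.0000]
Step 5: x=[9.0000 8.0000 23.0000 23.0000] v=[8.0000 -12.0000 12.0000 -6.0000]
Max displacement = 5.0000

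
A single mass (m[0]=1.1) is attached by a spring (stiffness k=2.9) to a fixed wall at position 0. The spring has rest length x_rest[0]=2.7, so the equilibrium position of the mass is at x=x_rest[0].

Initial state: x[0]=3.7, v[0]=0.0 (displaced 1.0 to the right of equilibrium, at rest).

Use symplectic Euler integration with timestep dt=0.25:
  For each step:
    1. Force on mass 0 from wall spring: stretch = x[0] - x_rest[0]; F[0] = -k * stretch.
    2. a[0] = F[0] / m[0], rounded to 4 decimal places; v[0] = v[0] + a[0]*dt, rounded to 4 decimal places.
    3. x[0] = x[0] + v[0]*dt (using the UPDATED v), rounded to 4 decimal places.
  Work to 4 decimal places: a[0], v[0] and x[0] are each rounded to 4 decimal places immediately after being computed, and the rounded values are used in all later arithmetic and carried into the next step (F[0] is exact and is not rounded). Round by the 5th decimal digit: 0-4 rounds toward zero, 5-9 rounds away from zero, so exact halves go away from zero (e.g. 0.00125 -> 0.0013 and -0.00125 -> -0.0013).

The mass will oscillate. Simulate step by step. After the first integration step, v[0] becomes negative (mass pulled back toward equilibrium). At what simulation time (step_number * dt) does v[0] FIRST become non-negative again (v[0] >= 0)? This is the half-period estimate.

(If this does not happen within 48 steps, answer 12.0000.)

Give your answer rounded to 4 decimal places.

Step 0: x=[3.7000] v=[0.0000]
Step 1: x=[3.5352] v=[-0.6591]
Step 2: x=[3.2328] v=[-1.2096]
Step 3: x=[2.8426] v=[-1.5608]
Step 4: x=[2.4289] v=[-1.6548]
Step 5: x=[2.0599] v=[-1.4761]
Step 6: x=[1.7964] v=[-1.0542]
Step 7: x=[1.6817] v=[-0.4587]
Step 8: x=[1.7348] v=[0.2125]
First v>=0 after going negative at step 8, time=2.0000

Answer: 2.0000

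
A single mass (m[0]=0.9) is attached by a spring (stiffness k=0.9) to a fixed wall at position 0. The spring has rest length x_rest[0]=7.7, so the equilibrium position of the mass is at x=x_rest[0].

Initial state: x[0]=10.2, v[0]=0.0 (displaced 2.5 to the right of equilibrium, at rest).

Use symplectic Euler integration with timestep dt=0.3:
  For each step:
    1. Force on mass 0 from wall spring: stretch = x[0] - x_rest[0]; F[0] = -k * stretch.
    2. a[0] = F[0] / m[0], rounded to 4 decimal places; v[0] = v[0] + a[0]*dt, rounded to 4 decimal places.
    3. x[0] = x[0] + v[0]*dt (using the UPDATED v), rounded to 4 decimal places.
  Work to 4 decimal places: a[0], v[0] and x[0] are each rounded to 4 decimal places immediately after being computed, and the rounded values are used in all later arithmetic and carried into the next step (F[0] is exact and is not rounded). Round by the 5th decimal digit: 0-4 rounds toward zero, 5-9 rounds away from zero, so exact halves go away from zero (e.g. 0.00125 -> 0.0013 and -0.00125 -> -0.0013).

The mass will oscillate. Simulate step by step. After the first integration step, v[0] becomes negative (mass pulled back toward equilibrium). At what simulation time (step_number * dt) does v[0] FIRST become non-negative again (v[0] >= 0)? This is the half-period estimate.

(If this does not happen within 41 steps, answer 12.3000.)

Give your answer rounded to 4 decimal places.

Step 0: x=[10.2000] v=[0.0000]
Step 1: x=[9.9750] v=[-0.7500]
Step 2: x=[9.5453] v=[-1.4325]
Step 3: x=[8.9495] v=[-1.9861]
Step 4: x=[8.2412] v=[-2.3610]
Step 5: x=[7.4842] v=[-2.5234]
Step 6: x=[6.7466] v=[-2.4587]
Step 7: x=[6.0948] v=[-2.1727]
Step 8: x=[5.5875] v=[-1.6911]
Step 9: x=[5.2703] v=[-1.0574]
Step 10: x=[5.1718] v=[-0.3285]
Step 11: x=[5.3008] v=[0.4300]
First v>=0 after going negative at step 11, time=3.3000

Answer: 3.3000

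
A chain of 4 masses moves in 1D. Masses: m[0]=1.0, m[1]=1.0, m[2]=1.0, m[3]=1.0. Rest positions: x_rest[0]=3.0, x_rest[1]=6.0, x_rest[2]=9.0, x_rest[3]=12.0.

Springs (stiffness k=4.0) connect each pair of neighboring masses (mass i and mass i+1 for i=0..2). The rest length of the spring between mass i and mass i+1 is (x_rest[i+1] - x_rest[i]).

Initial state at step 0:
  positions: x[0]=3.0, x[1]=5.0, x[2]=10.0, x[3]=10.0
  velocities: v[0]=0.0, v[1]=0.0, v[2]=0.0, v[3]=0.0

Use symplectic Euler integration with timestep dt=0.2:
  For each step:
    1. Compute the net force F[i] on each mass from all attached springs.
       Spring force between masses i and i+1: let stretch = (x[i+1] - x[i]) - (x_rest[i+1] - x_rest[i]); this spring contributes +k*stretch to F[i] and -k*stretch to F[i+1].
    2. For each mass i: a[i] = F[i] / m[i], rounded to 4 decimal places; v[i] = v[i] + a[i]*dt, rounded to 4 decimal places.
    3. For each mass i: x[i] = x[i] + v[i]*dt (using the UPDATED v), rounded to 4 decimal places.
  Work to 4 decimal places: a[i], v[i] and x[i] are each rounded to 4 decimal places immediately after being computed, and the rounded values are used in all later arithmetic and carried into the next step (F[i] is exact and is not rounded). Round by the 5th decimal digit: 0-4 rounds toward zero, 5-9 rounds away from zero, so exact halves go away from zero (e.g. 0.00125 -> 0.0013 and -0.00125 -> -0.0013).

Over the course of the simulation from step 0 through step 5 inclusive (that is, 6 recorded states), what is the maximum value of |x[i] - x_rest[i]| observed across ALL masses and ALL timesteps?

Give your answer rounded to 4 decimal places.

Answer: 2.2342

Derivation:
Step 0: x=[3.0000 5.0000 10.0000 10.0000] v=[0.0000 0.0000 0.0000 0.0000]
Step 1: x=[2.8400 5.4800 9.2000 10.4800] v=[-0.8000 2.4000 -4.0000 2.4000]
Step 2: x=[2.6224 6.1328 8.0096 11.2352] v=[-1.0880 3.2640 -5.9520 3.7760]
Step 3: x=[2.4865 6.5242 7.0350 11.9543] v=[-0.6797 1.9571 -4.8730 3.5955]
Step 4: x=[2.5166 6.3513 6.7658 12.3663] v=[0.1505 -0.8644 -1.3462 2.0601]
Step 5: x=[2.6803 5.6312 7.3263 12.3622] v=[0.8183 -3.6006 2.8026 -0.0203]
Max displacement = 2.2342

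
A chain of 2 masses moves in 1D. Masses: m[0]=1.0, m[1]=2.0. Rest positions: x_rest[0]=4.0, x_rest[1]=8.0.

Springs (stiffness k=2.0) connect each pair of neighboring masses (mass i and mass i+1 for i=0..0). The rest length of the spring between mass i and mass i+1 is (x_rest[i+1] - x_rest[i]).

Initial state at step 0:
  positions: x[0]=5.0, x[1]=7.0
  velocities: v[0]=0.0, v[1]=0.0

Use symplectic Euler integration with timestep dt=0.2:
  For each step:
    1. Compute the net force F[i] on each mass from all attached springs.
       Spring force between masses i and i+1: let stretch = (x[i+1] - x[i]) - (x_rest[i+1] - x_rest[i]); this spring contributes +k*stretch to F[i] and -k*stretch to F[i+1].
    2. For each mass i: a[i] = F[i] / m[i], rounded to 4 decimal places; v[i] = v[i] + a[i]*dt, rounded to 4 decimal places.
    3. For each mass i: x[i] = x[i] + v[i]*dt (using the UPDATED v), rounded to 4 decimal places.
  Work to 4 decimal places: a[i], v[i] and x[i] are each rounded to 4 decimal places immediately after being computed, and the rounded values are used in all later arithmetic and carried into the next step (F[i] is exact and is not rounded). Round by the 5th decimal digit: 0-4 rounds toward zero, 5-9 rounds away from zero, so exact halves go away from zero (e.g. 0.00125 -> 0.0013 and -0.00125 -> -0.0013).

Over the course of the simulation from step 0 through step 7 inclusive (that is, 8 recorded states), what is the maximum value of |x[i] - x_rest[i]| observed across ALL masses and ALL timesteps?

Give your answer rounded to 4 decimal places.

Step 0: x=[5.0000 7.0000] v=[0.0000 0.0000]
Step 1: x=[4.8400 7.0800] v=[-0.8000 0.4000]
Step 2: x=[4.5392 7.2304] v=[-1.5040 0.7520]
Step 3: x=[4.1337 7.4332] v=[-2.0275 1.0138]
Step 4: x=[3.6722 7.6640] v=[-2.3077 1.1539]
Step 5: x=[3.2100 7.8951] v=[-2.3110 1.1555]
Step 6: x=[2.8026 8.0988] v=[-2.0370 1.0185]
Step 7: x=[2.4989 8.2507] v=[-1.5185 0.7593]
Max displacement = 1.5011

Answer: 1.5011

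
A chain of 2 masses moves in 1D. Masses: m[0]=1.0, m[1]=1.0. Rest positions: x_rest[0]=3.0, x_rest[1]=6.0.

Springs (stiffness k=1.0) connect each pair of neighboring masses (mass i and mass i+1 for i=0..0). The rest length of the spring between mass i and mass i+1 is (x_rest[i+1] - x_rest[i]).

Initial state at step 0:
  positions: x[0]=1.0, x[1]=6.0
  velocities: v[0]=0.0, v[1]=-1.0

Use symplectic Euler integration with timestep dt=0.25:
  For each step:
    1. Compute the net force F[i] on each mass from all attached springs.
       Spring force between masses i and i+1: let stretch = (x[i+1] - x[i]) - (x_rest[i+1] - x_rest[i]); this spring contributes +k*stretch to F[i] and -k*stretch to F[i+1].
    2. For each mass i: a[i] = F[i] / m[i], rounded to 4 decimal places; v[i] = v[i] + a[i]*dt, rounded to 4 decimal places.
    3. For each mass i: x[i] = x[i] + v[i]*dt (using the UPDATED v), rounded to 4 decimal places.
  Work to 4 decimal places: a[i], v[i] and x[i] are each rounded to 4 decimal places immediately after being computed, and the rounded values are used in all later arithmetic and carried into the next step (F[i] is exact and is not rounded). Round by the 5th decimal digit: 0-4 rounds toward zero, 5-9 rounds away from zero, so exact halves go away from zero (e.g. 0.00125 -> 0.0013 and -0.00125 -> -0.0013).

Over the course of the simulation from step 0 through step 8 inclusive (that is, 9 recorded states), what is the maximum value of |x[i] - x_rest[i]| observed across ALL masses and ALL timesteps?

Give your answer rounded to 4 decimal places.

Answer: 3.1142

Derivation:
Step 0: x=[1.0000 6.0000] v=[0.0000 -1.0000]
Step 1: x=[1.1250 5.6250] v=[0.5000 -1.5000]
Step 2: x=[1.3438 5.1563] v=[0.8750 -1.8750]
Step 3: x=[1.6133 4.6368] v=[1.0781 -2.0781]
Step 4: x=[1.8843 4.1158] v=[1.0840 -2.0840]
Step 5: x=[2.1073 3.6428] v=[0.8919 -1.8919]
Step 6: x=[2.2388 3.2614] v=[0.5258 -1.5258]
Step 7: x=[2.2467 3.0035] v=[0.0315 -1.0315]
Step 8: x=[2.1144 2.8858] v=[-0.5293 -0.4707]
Max displacement = 3.1142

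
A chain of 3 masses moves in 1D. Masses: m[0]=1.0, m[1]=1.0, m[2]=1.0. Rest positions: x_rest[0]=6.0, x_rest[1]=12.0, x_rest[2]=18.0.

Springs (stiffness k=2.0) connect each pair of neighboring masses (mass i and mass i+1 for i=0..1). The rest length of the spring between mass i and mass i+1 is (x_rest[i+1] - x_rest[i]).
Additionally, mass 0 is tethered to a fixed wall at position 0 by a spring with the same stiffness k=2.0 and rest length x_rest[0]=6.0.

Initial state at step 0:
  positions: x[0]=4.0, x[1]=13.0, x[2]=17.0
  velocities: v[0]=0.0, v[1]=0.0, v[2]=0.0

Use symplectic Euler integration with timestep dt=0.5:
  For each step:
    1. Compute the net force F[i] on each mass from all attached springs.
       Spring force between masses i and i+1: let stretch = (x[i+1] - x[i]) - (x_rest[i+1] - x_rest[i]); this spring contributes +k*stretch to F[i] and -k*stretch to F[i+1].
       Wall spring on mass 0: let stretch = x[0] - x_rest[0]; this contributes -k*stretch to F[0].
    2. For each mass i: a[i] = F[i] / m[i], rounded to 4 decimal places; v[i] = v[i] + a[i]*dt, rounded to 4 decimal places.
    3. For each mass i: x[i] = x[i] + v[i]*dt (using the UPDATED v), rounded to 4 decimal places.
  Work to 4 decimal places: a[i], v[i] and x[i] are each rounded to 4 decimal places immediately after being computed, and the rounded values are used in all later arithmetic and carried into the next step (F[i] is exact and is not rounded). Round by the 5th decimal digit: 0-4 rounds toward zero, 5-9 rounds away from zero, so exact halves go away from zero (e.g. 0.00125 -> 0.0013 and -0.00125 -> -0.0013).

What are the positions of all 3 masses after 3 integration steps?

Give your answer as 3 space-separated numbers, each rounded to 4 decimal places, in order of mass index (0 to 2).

Step 0: x=[4.0000 13.0000 17.0000] v=[0.0000 0.0000 0.0000]
Step 1: x=[6.5000 10.5000 18.0000] v=[5.0000 -5.0000 2.0000]
Step 2: x=[7.7500 9.7500 18.2500] v=[2.5000 -1.5000 0.5000]
Step 3: x=[6.1250 12.2500 17.2500] v=[-3.2500 5.0000 -2.0000]

Answer: 6.1250 12.2500 17.2500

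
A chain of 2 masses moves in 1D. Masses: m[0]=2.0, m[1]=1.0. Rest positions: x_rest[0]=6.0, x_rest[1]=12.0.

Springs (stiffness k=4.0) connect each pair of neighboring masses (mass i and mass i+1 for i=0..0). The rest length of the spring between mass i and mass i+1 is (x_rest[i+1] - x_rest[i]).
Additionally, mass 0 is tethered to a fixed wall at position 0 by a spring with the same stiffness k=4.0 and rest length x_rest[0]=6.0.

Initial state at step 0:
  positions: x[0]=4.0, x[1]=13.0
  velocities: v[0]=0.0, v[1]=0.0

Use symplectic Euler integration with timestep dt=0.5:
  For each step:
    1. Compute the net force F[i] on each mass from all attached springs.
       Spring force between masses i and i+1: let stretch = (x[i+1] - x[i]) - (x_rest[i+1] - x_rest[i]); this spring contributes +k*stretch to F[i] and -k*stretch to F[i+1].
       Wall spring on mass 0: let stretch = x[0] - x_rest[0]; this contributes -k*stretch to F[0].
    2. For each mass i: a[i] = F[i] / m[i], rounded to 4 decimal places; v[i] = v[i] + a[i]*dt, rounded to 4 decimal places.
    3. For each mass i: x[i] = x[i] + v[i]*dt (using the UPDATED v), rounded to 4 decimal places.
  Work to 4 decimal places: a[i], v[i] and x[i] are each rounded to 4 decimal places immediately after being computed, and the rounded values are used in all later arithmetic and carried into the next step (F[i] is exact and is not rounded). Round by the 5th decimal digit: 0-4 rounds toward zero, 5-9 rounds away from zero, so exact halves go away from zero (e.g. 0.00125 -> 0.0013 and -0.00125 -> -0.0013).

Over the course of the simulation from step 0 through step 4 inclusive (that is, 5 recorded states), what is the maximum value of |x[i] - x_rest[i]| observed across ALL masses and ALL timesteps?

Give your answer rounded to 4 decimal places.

Answer: 3.2500

Derivation:
Step 0: x=[4.0000 13.0000] v=[0.0000 0.0000]
Step 1: x=[6.5000 10.0000] v=[5.0000 -6.0000]
Step 2: x=[7.5000 9.5000] v=[2.0000 -1.0000]
Step 3: x=[5.7500 13.0000] v=[-3.5000 7.0000]
Step 4: x=[4.7500 15.2500] v=[-2.0000 4.5000]
Max displacement = 3.2500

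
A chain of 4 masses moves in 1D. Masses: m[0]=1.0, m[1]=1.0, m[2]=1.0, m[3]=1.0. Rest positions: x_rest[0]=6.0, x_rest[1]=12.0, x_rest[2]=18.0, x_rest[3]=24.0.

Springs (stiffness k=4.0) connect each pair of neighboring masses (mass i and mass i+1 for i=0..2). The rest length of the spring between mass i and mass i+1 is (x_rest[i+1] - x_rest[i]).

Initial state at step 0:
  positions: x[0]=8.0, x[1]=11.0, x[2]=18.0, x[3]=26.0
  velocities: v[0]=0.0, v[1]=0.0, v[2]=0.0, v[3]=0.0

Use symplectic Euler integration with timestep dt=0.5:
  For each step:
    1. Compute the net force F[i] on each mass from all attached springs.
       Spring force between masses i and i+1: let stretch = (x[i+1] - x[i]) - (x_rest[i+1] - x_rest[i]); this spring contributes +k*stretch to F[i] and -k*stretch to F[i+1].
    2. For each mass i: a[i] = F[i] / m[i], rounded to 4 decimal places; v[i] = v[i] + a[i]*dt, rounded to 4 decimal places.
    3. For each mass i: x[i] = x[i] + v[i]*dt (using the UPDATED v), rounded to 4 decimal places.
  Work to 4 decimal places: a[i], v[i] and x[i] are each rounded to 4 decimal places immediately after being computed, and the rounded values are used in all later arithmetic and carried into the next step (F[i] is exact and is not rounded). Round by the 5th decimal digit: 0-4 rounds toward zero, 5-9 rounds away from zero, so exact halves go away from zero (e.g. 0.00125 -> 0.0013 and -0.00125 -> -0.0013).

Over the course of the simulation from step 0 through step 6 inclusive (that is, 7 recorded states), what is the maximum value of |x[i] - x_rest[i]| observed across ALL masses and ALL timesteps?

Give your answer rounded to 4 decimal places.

Step 0: x=[8.0000 11.0000 18.0000 26.0000] v=[0.0000 0.0000 0.0000 0.0000]
Step 1: x=[5.0000 15.0000 19.0000 24.0000] v=[-6.0000 8.0000 2.0000 -4.0000]
Step 2: x=[6.0000 13.0000 21.0000 23.0000] v=[2.0000 -4.0000 4.0000 -2.0000]
Step 3: x=[8.0000 12.0000 17.0000 26.0000] v=[4.0000 -2.0000 -8.0000 6.0000]
Step 4: x=[8.0000 12.0000 17.0000 26.0000] v=[0.0000 0.0000 0.0000 0.0000]
Step 5: x=[6.0000 13.0000 21.0000 23.0000] v=[-4.0000 2.0000 8.0000 -6.0000]
Step 6: x=[5.0000 15.0000 19.0000 24.0000] v=[-2.0000 4.0000 -4.0000 2.0000]
Max displacement = 3.0000

Answer: 3.0000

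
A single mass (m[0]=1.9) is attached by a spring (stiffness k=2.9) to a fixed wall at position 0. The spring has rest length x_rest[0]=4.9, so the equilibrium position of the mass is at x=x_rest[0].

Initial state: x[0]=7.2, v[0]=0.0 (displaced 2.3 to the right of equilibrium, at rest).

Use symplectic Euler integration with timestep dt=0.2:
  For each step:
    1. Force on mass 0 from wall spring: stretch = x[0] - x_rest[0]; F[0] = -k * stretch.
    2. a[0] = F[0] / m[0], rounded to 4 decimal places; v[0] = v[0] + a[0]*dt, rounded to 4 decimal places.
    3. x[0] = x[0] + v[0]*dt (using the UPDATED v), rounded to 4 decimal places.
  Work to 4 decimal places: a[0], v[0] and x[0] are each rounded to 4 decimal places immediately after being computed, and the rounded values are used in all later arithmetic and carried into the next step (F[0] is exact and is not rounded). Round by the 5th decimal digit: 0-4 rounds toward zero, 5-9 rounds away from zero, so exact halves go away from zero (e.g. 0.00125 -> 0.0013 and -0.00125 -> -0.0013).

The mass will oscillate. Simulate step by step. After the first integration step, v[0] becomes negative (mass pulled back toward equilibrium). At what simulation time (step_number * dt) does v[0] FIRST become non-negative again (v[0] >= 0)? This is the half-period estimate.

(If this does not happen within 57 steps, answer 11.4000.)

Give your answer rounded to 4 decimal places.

Step 0: x=[7.2000] v=[0.0000]
Step 1: x=[7.0596] v=[-0.7021]
Step 2: x=[6.7873] v=[-1.3613]
Step 3: x=[6.3998] v=[-1.9374]
Step 4: x=[5.9208] v=[-2.3952]
Step 5: x=[5.3794] v=[-2.7068]
Step 6: x=[4.8088] v=[-2.8531]
Step 7: x=[4.2437] v=[-2.8253]
Step 8: x=[3.7187] v=[-2.6250]
Step 9: x=[3.2658] v=[-2.2644]
Step 10: x=[2.9127] v=[-1.7655]
Step 11: x=[2.6809] v=[-1.1589]
Step 12: x=[2.5846] v=[-0.4815]
Step 13: x=[2.6297] v=[0.2253]
First v>=0 after going negative at step 13, time=2.6000

Answer: 2.6000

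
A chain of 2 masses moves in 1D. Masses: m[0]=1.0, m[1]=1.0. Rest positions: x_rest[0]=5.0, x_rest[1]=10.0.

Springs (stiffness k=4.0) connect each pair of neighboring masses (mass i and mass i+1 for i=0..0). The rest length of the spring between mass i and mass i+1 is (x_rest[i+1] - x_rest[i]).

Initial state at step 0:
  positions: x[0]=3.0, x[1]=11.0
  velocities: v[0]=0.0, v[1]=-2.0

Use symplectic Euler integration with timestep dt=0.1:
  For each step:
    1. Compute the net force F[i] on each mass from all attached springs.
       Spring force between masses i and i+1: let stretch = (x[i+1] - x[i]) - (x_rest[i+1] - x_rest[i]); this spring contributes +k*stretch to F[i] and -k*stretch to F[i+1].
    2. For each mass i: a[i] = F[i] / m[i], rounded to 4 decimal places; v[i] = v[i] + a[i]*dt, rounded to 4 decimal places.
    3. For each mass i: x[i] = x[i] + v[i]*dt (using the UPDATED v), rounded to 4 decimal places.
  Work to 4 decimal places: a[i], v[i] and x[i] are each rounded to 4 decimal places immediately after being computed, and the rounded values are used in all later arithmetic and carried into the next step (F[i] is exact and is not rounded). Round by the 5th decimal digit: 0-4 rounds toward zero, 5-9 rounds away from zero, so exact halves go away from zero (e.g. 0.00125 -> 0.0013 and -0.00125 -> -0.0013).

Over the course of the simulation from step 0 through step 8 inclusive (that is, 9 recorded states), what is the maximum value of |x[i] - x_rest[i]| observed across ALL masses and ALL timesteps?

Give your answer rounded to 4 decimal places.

Step 0: x=[3.0000 11.0000] v=[0.0000 -2.0000]
Step 1: x=[3.1200 10.6800] v=[1.2000 -3.2000]
Step 2: x=[3.3424 10.2576] v=[2.2240 -4.2240]
Step 3: x=[3.6414 9.7586] v=[2.9901 -4.9901]
Step 4: x=[3.9851 9.2149] v=[3.4370 -5.4370]
Step 5: x=[4.3380 8.6620] v=[3.5289 -5.5289]
Step 6: x=[4.6639 8.1362] v=[3.2585 -5.2585]
Step 7: x=[4.9286 7.6715] v=[2.6474 -4.6474]
Step 8: x=[5.1031 7.2970] v=[1.7446 -3.7446]
Max displacement = 2.7030

Answer: 2.7030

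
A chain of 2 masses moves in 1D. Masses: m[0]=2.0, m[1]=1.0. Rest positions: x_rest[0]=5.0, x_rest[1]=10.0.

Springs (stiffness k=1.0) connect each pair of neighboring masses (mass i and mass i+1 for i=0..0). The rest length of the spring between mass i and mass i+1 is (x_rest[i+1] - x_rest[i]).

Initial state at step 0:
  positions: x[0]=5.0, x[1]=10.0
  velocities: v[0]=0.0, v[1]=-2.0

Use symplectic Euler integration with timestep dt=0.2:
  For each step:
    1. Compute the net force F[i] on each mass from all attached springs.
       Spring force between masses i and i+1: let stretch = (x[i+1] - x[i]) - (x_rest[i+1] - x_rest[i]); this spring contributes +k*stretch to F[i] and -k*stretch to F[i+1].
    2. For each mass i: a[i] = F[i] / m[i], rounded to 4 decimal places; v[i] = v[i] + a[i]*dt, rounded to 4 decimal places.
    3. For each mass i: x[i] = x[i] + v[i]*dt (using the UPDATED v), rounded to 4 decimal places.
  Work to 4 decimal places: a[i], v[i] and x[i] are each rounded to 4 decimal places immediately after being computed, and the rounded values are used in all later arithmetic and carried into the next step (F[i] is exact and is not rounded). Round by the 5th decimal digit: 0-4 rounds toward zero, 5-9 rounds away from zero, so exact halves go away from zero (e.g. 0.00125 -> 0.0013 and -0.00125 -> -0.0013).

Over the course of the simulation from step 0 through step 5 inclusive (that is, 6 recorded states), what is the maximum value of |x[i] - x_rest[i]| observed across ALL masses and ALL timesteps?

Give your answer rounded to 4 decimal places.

Answer: 1.6997

Derivation:
Step 0: x=[5.0000 10.0000] v=[0.0000 -2.0000]
Step 1: x=[5.0000 9.6000] v=[0.0000 -2.0000]
Step 2: x=[4.9920 9.2160] v=[-0.0400 -1.9200]
Step 3: x=[4.9685 8.8630] v=[-0.1176 -1.7648]
Step 4: x=[4.9229 8.5543] v=[-0.2282 -1.5437]
Step 5: x=[4.8499 8.3003] v=[-0.3651 -1.2700]
Max displacement = 1.6997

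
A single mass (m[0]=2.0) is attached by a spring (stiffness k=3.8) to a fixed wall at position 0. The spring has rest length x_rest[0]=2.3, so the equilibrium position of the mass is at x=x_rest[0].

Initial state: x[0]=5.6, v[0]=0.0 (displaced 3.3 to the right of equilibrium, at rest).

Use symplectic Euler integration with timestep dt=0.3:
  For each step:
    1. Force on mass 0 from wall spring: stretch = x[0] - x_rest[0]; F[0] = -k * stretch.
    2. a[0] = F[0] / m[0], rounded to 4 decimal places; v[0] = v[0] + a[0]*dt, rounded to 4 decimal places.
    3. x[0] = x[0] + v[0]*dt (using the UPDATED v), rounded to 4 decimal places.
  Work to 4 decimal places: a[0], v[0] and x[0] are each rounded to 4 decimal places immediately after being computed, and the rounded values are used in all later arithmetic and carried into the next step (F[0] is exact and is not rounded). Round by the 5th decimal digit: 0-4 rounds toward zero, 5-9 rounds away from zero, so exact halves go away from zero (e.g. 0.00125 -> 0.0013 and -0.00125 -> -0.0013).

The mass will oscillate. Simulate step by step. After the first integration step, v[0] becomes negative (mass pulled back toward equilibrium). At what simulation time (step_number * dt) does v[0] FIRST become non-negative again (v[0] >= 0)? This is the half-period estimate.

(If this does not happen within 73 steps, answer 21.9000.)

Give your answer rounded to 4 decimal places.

Answer: 2.4000

Derivation:
Step 0: x=[5.6000] v=[0.0000]
Step 1: x=[5.0357] v=[-1.8810]
Step 2: x=[4.0036] v=[-3.4403]
Step 3: x=[2.6802] v=[-4.4113]
Step 4: x=[1.2918] v=[-4.6280]
Step 5: x=[0.0758] v=[-4.0533]
Step 6: x=[-0.7599] v=[-2.7855]
Step 7: x=[-1.0723] v=[-1.0414]
Step 8: x=[-0.8081] v=[0.8808]
First v>=0 after going negative at step 8, time=2.4000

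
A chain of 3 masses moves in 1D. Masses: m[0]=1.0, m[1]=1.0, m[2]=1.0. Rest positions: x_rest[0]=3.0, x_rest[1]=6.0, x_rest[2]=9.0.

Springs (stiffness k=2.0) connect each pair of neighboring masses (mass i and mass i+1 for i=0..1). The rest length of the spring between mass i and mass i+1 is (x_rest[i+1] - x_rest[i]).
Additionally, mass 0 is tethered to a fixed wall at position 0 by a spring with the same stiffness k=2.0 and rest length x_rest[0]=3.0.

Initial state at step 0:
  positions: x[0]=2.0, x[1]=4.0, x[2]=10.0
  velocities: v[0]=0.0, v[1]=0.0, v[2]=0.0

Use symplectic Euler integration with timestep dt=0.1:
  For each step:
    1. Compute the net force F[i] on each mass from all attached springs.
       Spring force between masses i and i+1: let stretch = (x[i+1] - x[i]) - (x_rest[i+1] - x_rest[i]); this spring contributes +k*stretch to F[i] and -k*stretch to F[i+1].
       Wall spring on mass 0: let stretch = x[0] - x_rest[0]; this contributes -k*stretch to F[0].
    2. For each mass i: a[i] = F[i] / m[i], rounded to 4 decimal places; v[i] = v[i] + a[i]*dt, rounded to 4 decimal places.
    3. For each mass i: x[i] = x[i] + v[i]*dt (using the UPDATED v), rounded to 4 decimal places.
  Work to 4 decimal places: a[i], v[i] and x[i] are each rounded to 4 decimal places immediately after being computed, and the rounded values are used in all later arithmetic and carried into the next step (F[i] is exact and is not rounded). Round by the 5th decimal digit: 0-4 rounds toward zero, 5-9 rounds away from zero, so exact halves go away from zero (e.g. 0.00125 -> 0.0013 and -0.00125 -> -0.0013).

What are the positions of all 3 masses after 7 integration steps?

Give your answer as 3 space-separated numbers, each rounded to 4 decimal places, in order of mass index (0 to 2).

Step 0: x=[2.0000 4.0000 10.0000] v=[0.0000 0.0000 0.0000]
Step 1: x=[2.0000 4.0800 9.9400] v=[0.0000 0.8000 -0.6000]
Step 2: x=[2.0016 4.2356 9.8228] v=[0.0160 1.5560 -1.1720]
Step 3: x=[2.0079 4.4583 9.6539] v=[0.0625 2.2266 -1.6894]
Step 4: x=[2.0230 4.7359 9.4411] v=[0.1510 2.7756 -2.1285]
Step 5: x=[2.0519 5.0533 9.1942] v=[0.2890 3.1741 -2.4695]
Step 6: x=[2.0998 5.3935 8.9244] v=[0.4789 3.4020 -2.6977]
Step 7: x=[2.1716 5.7384 8.6440] v=[0.7177 3.4494 -2.8039]

Answer: 2.1716 5.7384 8.6440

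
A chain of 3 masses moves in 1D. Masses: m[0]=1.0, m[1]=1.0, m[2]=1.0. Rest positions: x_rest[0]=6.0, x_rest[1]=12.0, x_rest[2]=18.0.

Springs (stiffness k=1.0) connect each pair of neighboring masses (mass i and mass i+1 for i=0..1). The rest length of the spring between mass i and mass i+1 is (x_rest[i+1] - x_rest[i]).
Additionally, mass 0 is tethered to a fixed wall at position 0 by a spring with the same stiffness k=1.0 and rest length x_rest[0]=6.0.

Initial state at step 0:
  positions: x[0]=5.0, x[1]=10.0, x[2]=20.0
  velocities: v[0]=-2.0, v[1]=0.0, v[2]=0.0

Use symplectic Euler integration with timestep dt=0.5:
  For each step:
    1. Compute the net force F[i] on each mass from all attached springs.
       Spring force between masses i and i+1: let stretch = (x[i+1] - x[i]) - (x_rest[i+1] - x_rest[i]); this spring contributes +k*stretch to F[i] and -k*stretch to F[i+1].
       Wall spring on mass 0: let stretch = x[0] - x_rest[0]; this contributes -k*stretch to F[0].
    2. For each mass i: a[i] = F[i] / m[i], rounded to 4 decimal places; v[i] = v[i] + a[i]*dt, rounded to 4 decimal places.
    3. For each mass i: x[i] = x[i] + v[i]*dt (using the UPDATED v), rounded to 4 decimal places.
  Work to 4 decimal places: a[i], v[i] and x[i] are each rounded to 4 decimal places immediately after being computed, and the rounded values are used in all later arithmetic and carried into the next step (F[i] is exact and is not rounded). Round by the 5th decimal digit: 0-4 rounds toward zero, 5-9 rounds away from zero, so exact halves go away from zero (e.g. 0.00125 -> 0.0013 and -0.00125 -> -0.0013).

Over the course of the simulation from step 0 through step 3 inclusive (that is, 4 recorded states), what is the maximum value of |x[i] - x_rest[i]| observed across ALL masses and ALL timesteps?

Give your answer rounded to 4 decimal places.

Answer: 2.1875

Derivation:
Step 0: x=[5.0000 10.0000 20.0000] v=[-2.0000 0.0000 0.0000]
Step 1: x=[4.0000 11.2500 19.0000] v=[-2.0000 2.5000 -2.0000]
Step 2: x=[3.8125 12.6250 17.5625] v=[-0.3750 2.7500 -2.8750]
Step 3: x=[4.8750 13.0313 16.3906] v=[2.1250 0.8125 -2.3438]
Max displacement = 2.1875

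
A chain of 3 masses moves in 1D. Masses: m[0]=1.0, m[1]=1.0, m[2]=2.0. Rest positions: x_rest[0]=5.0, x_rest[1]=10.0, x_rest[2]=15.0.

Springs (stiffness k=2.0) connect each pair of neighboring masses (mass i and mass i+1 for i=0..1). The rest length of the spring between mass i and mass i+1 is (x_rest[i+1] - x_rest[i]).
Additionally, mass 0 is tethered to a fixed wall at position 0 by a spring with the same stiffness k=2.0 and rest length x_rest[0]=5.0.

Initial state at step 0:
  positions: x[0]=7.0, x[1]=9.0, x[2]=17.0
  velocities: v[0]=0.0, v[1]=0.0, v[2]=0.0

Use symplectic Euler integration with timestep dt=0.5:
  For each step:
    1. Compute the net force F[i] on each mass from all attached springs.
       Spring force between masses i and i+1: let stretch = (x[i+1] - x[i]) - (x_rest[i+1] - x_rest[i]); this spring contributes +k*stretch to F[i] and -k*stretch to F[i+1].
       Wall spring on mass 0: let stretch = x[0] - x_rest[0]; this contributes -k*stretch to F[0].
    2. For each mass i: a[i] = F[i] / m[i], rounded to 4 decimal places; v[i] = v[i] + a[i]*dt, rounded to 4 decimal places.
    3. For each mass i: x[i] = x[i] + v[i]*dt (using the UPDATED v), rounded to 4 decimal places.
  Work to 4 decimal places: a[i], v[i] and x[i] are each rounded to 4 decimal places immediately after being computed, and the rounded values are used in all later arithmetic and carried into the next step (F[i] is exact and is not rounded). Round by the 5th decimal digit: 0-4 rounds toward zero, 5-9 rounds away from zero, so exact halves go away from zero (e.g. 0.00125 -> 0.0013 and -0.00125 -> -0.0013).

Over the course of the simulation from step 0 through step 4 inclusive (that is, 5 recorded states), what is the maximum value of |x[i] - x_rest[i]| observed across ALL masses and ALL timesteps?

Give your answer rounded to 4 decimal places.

Step 0: x=[7.0000 9.0000 17.0000] v=[0.0000 0.0000 0.0000]
Step 1: x=[4.5000 12.0000 16.2500] v=[-5.0000 6.0000 -1.5000]
Step 2: x=[3.5000 13.3750 15.6875] v=[-2.0000 2.7500 -1.1250]
Step 3: x=[5.6875 10.9688 15.7969] v=[4.3750 -4.8125 0.2188]
Step 4: x=[7.6719 8.3360 15.9493] v=[3.9688 -5.2657 0.3048]
Max displacement = 3.3750

Answer: 3.3750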